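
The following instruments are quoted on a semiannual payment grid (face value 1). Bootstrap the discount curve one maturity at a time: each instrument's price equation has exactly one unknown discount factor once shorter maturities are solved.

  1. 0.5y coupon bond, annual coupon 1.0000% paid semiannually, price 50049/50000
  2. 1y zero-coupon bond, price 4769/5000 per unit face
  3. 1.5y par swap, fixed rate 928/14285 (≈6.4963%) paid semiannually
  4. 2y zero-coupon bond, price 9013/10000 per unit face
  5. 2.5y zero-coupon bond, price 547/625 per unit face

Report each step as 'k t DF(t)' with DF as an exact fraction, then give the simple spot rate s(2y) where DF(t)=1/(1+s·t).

1 1/2 249/250
2 1 4769/5000
3 3/2 567/625
4 2 9013/10000
5 5/2 547/625
s(2y) = (1/(9013/10000) − 1)/(2) = 987/18026 ≈ 5.4754%

step 1 [0.5y] bond c/2=1/200: DF=(50049/50000 − 1/200·(0))/(1+1/200) = 249/250 ≈ 0.996000
step 2 [1y] zero: DF = P = 4769/5000 ≈ 0.953800
step 3 [1.5y] swap r/2=464/14285: DF=(1 − 464/14285·(0.996000+0.953800))/(1+464/14285) = 567/625 ≈ 0.907200
step 4 [2y] zero: DF = P = 9013/10000 ≈ 0.901300
step 5 [2.5y] zero: DF = P = 547/625 ≈ 0.875200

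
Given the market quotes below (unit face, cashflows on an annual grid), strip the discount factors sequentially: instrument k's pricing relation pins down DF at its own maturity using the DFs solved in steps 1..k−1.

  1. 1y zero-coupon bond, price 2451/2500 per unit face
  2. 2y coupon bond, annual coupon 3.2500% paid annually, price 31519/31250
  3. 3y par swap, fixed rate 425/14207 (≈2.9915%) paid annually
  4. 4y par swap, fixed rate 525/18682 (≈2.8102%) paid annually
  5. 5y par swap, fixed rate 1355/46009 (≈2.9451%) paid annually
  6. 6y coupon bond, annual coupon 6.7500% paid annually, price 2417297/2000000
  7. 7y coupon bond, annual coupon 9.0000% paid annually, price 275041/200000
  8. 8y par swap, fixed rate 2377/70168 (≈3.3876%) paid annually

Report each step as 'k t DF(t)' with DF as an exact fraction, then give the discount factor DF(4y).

step 1 [1y] zero: DF = P = 2451/2500 ≈ 0.980400
step 2 [2y] bond c/1=13/400: DF=(31519/31250 − 13/400·(0.980400))/(1+13/400) = 473/500 ≈ 0.946000
step 3 [3y] swap r/1=425/14207: DF=(1 − 425/14207·(0.980400+0.946000))/(1+425/14207) = 183/200 ≈ 0.915000
step 4 [4y] swap r/1=525/18682: DF=(1 − 525/18682·(0.980400+0.946000+0.915000))/(1+525/18682) = 179/200 ≈ 0.895000
step 5 [5y] swap r/1=1355/46009: DF=(1 − 1355/46009·(0.980400+0.946000+0.915000+0.895000))/(1+1355/46009) = 1729/2000 ≈ 0.864500
step 6 [6y] bond c/1=27/400: DF=(2417297/2000000 − 27/400·(0.980400+0.946000+0.915000+0.895000+0.864500))/(1+27/400) = 8413/10000 ≈ 0.841300
step 7 [7y] bond c/1=9/100: DF=(275041/200000 − 9/100·(0.980400+0.946000+0.915000+0.895000+0.864500+0.841300))/(1+9/100) = 8123/10000 ≈ 0.812300
step 8 [8y] swap r/1=2377/70168: DF=(1 − 2377/70168·(0.980400+0.946000+0.915000+0.895000+0.864500+0.841300+0.812300))/(1+2377/70168) = 7623/10000 ≈ 0.762300

1 1 2451/2500
2 2 473/500
3 3 183/200
4 4 179/200
5 5 1729/2000
6 6 8413/10000
7 7 8123/10000
8 8 7623/10000
DF(4y) = 179/200 ≈ 0.895000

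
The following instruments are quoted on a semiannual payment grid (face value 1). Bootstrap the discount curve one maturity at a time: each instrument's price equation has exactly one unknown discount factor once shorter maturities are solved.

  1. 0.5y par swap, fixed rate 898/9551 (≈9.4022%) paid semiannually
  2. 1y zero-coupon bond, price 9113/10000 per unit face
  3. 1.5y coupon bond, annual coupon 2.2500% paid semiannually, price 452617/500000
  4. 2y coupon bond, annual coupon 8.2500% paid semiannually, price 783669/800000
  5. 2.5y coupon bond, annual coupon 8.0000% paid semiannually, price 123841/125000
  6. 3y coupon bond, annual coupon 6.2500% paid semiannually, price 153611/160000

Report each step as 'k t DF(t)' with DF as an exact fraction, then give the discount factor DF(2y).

step 1 [0.5y] swap r/2=449/9551: DF=(1 − 449/9551·(0))/(1+449/9551) = 9551/10000 ≈ 0.955100
step 2 [1y] zero: DF = P = 9113/10000 ≈ 0.911300
step 3 [1.5y] bond c/2=9/800: DF=(452617/500000 − 9/800·(0.955100+0.911300))/(1+9/800) = 1093/1250 ≈ 0.874400
step 4 [2y] bond c/2=33/800: DF=(783669/800000 − 33/800·(0.955100+0.911300+0.874400))/(1+33/800) = 4161/5000 ≈ 0.832200
step 5 [2.5y] bond c/2=1/25: DF=(123841/125000 − 1/25·(0.955100+0.911300+0.874400+0.832200))/(1+1/25) = 1019/1250 ≈ 0.815200
step 6 [3y] bond c/2=1/32: DF=(153611/160000 − 1/32·(0.955100+0.911300+0.874400+0.832200+0.815200))/(1+1/32) = 399/500 ≈ 0.798000

1 1/2 9551/10000
2 1 9113/10000
3 3/2 1093/1250
4 2 4161/5000
5 5/2 1019/1250
6 3 399/500
DF(2y) = 4161/5000 ≈ 0.832200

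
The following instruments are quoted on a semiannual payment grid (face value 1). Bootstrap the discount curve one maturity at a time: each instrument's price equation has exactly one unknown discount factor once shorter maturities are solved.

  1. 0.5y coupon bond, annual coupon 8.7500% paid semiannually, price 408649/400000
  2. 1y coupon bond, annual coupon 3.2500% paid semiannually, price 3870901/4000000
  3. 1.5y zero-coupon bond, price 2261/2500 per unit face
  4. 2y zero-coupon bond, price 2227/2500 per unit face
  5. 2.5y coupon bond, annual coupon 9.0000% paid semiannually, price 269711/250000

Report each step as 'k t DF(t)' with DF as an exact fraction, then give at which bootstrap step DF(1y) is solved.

step 1 [0.5y] bond c/2=7/160: DF=(408649/400000 − 7/160·(0))/(1+7/160) = 2447/2500 ≈ 0.978800
step 2 [1y] bond c/2=13/800: DF=(3870901/4000000 − 13/800·(0.978800))/(1+13/800) = 4683/5000 ≈ 0.936600
step 3 [1.5y] zero: DF = P = 2261/2500 ≈ 0.904400
step 4 [2y] zero: DF = P = 2227/2500 ≈ 0.890800
step 5 [2.5y] bond c/2=9/200: DF=(269711/250000 − 9/200·(0.978800+0.936600+0.904400+0.890800))/(1+9/200) = 4363/5000 ≈ 0.872600

1 1/2 2447/2500
2 1 4683/5000
3 3/2 2261/2500
4 2 2227/2500
5 5/2 4363/5000
DF(1y) is solved at step 2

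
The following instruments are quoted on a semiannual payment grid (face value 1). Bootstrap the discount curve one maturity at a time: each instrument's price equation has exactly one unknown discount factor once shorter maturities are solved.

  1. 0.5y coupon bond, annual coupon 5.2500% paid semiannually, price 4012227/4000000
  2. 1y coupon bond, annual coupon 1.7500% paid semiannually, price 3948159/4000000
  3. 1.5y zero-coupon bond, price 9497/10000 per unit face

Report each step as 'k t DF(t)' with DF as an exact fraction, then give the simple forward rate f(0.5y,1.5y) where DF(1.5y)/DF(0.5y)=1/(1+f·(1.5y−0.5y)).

1 1/2 4887/5000
2 1 97/100
3 3/2 9497/10000
f(0.5y,1.5y) = ((4887/5000)/(9497/10000) − 1)/(1) = 277/9497 ≈ 2.9167%

step 1 [0.5y] bond c/2=21/800: DF=(4012227/4000000 − 21/800·(0))/(1+21/800) = 4887/5000 ≈ 0.977400
step 2 [1y] bond c/2=7/800: DF=(3948159/4000000 − 7/800·(0.977400))/(1+7/800) = 97/100 ≈ 0.970000
step 3 [1.5y] zero: DF = P = 9497/10000 ≈ 0.949700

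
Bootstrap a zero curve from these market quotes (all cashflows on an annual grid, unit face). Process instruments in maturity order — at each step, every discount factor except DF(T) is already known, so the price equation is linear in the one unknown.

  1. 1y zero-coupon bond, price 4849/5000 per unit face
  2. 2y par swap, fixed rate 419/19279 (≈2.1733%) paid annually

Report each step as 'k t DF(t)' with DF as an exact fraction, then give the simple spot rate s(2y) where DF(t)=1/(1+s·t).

step 1 [1y] zero: DF = P = 4849/5000 ≈ 0.969800
step 2 [2y] swap r/1=419/19279: DF=(1 − 419/19279·(0.969800))/(1+419/19279) = 9581/10000 ≈ 0.958100

1 1 4849/5000
2 2 9581/10000
s(2y) = (1/(9581/10000) − 1)/(2) = 419/19162 ≈ 2.1866%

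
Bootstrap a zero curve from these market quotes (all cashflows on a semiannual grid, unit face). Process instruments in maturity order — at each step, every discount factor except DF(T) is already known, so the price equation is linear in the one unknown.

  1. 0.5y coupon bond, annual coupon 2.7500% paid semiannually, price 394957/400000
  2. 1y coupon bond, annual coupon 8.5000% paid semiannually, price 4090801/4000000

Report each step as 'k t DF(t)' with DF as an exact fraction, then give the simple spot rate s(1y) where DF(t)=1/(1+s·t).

step 1 [0.5y] bond c/2=11/800: DF=(394957/400000 − 11/800·(0))/(1+11/800) = 487/500 ≈ 0.974000
step 2 [1y] bond c/2=17/400: DF=(4090801/4000000 − 17/400·(0.974000))/(1+17/400) = 9413/10000 ≈ 0.941300

1 1/2 487/500
2 1 9413/10000
s(1y) = (1/(9413/10000) − 1)/(1) = 587/9413 ≈ 6.2361%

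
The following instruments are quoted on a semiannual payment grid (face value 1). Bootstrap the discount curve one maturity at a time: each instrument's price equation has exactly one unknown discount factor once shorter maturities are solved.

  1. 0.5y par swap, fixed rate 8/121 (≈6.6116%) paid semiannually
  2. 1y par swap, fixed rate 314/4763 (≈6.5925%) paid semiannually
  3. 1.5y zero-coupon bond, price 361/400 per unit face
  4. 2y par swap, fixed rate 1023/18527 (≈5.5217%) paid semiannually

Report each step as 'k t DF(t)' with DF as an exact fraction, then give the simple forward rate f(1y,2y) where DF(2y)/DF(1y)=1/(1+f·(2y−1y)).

1 1/2 121/125
2 1 2343/2500
3 3/2 361/400
4 2 8977/10000
f(1y,2y) = ((2343/2500)/(8977/10000) − 1)/(1) = 395/8977 ≈ 4.4001%

step 1 [0.5y] swap r/2=4/121: DF=(1 − 4/121·(0))/(1+4/121) = 121/125 ≈ 0.968000
step 2 [1y] swap r/2=157/4763: DF=(1 − 157/4763·(0.968000))/(1+157/4763) = 2343/2500 ≈ 0.937200
step 3 [1.5y] zero: DF = P = 361/400 ≈ 0.902500
step 4 [2y] swap r/2=1023/37054: DF=(1 − 1023/37054·(0.968000+0.937200+0.902500))/(1+1023/37054) = 8977/10000 ≈ 0.897700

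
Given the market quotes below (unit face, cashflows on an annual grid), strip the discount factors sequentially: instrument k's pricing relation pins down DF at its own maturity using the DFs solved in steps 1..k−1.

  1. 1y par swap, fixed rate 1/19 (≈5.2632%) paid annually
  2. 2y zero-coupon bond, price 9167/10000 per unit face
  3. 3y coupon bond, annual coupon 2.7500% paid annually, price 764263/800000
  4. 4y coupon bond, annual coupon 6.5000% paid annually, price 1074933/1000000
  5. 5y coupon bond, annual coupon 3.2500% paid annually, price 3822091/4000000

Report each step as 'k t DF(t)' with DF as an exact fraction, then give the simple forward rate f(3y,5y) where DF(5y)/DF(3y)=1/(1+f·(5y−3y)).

step 1 [1y] swap r/1=1/19: DF=(1 − 1/19·(0))/(1+1/19) = 19/20 ≈ 0.950000
step 2 [2y] zero: DF = P = 9167/10000 ≈ 0.916700
step 3 [3y] bond c/1=11/400: DF=(764263/800000 − 11/400·(0.950000+0.916700))/(1+11/400) = 4399/5000 ≈ 0.879800
step 4 [4y] bond c/1=13/200: DF=(1074933/1000000 − 13/200·(0.950000+0.916700+0.879800))/(1+13/200) = 8417/10000 ≈ 0.841700
step 5 [5y] bond c/1=13/400: DF=(3822091/4000000 − 13/400·(0.950000+0.916700+0.879800+0.841700))/(1+13/400) = 13/16 ≈ 0.812500

1 1 19/20
2 2 9167/10000
3 3 4399/5000
4 4 8417/10000
5 5 13/16
f(3y,5y) = ((4399/5000)/(13/16) − 1)/(2) = 673/16250 ≈ 4.1415%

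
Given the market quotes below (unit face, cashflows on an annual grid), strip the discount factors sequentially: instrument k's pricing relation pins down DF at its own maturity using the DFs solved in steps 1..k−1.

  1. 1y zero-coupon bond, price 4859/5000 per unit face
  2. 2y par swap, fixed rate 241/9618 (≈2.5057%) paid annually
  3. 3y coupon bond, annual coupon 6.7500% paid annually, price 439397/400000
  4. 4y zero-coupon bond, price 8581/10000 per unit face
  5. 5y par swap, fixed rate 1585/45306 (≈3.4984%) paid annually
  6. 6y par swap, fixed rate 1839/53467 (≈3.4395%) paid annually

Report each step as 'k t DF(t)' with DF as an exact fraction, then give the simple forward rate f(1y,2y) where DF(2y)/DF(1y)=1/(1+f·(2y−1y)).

1 1 4859/5000
2 2 4759/5000
3 3 4537/5000
4 4 8581/10000
5 5 1683/2000
6 6 8161/10000
f(1y,2y) = ((4859/5000)/(4759/5000) − 1)/(1) = 100/4759 ≈ 2.1013%

step 1 [1y] zero: DF = P = 4859/5000 ≈ 0.971800
step 2 [2y] swap r/1=241/9618: DF=(1 − 241/9618·(0.971800))/(1+241/9618) = 4759/5000 ≈ 0.951800
step 3 [3y] bond c/1=27/400: DF=(439397/400000 − 27/400·(0.971800+0.951800))/(1+27/400) = 4537/5000 ≈ 0.907400
step 4 [4y] zero: DF = P = 8581/10000 ≈ 0.858100
step 5 [5y] swap r/1=1585/45306: DF=(1 − 1585/45306·(0.971800+0.951800+0.907400+0.858100))/(1+1585/45306) = 1683/2000 ≈ 0.841500
step 6 [6y] swap r/1=1839/53467: DF=(1 − 1839/53467·(0.971800+0.951800+0.907400+0.858100+0.841500))/(1+1839/53467) = 8161/10000 ≈ 0.816100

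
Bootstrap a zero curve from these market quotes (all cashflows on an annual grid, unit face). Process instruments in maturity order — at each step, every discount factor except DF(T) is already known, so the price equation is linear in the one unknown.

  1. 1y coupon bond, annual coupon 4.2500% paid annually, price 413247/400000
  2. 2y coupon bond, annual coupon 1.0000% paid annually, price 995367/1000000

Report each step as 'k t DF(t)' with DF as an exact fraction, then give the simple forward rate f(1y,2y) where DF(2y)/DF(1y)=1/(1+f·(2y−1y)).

1 1 991/1000
2 2 9757/10000
f(1y,2y) = ((991/1000)/(9757/10000) − 1)/(1) = 153/9757 ≈ 1.5681%

step 1 [1y] bond c/1=17/400: DF=(413247/400000 − 17/400·(0))/(1+17/400) = 991/1000 ≈ 0.991000
step 2 [2y] bond c/1=1/100: DF=(995367/1000000 − 1/100·(0.991000))/(1+1/100) = 9757/10000 ≈ 0.975700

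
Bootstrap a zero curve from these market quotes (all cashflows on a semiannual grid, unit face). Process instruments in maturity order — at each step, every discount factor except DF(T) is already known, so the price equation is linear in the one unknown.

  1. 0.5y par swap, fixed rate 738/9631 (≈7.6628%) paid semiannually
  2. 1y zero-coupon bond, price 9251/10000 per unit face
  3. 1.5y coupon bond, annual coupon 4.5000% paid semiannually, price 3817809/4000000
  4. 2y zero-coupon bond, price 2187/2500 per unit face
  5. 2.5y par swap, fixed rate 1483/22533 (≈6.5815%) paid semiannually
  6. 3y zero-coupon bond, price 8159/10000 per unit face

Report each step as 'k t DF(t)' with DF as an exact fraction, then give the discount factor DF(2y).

step 1 [0.5y] swap r/2=369/9631: DF=(1 − 369/9631·(0))/(1+369/9631) = 9631/10000 ≈ 0.963100
step 2 [1y] zero: DF = P = 9251/10000 ≈ 0.925100
step 3 [1.5y] bond c/2=9/400: DF=(3817809/4000000 − 9/400·(0.963100+0.925100))/(1+9/400) = 8919/10000 ≈ 0.891900
step 4 [2y] zero: DF = P = 2187/2500 ≈ 0.874800
step 5 [2.5y] swap r/2=1483/45066: DF=(1 − 1483/45066·(0.963100+0.925100+0.891900+0.874800))/(1+1483/45066) = 8517/10000 ≈ 0.851700
step 6 [3y] zero: DF = P = 8159/10000 ≈ 0.815900

1 1/2 9631/10000
2 1 9251/10000
3 3/2 8919/10000
4 2 2187/2500
5 5/2 8517/10000
6 3 8159/10000
DF(2y) = 2187/2500 ≈ 0.874800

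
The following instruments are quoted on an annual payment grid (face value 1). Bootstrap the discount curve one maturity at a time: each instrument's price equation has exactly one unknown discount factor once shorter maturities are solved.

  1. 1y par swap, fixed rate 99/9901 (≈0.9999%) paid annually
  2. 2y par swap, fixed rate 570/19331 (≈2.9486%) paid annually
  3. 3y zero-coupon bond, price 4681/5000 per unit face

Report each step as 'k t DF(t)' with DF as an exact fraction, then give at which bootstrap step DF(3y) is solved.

1 1 9901/10000
2 2 943/1000
3 3 4681/5000
DF(3y) is solved at step 3

step 1 [1y] swap r/1=99/9901: DF=(1 − 99/9901·(0))/(1+99/9901) = 9901/10000 ≈ 0.990100
step 2 [2y] swap r/1=570/19331: DF=(1 − 570/19331·(0.990100))/(1+570/19331) = 943/1000 ≈ 0.943000
step 3 [3y] zero: DF = P = 4681/5000 ≈ 0.936200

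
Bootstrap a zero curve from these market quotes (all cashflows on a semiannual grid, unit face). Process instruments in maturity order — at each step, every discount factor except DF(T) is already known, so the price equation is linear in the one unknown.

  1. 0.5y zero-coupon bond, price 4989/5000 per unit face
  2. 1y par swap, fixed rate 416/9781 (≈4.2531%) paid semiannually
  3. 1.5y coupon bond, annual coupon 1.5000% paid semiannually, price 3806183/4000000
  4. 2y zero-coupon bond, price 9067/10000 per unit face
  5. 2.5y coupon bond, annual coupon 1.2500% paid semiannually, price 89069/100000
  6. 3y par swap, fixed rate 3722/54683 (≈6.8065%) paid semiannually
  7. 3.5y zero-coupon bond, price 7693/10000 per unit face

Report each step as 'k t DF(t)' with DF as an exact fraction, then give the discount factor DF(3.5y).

1 1/2 4989/5000
2 1 599/625
3 3/2 9299/10000
4 2 9067/10000
5 5/2 1077/1250
6 3 8139/10000
7 7/2 7693/10000
DF(3.5y) = 7693/10000 ≈ 0.769300

step 1 [0.5y] zero: DF = P = 4989/5000 ≈ 0.997800
step 2 [1y] swap r/2=208/9781: DF=(1 − 208/9781·(0.997800))/(1+208/9781) = 599/625 ≈ 0.958400
step 3 [1.5y] bond c/2=3/400: DF=(3806183/4000000 − 3/400·(0.997800+0.958400))/(1+3/400) = 9299/10000 ≈ 0.929900
step 4 [2y] zero: DF = P = 9067/10000 ≈ 0.906700
step 5 [2.5y] bond c/2=1/160: DF=(89069/100000 − 1/160·(0.997800+0.958400+0.929900+0.906700))/(1+1/160) = 1077/1250 ≈ 0.861600
step 6 [3y] swap r/2=1861/54683: DF=(1 − 1861/54683·(0.997800+0.958400+0.929900+0.906700+0.861600))/(1+1861/54683) = 8139/10000 ≈ 0.813900
step 7 [3.5y] zero: DF = P = 7693/10000 ≈ 0.769300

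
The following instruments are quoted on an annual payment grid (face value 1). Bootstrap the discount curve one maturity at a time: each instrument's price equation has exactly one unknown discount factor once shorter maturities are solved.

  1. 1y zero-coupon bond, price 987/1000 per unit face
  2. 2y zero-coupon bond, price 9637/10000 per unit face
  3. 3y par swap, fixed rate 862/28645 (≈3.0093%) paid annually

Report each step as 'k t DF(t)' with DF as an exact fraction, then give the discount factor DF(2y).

step 1 [1y] zero: DF = P = 987/1000 ≈ 0.987000
step 2 [2y] zero: DF = P = 9637/10000 ≈ 0.963700
step 3 [3y] swap r/1=862/28645: DF=(1 − 862/28645·(0.987000+0.963700))/(1+862/28645) = 4569/5000 ≈ 0.913800

1 1 987/1000
2 2 9637/10000
3 3 4569/5000
DF(2y) = 9637/10000 ≈ 0.963700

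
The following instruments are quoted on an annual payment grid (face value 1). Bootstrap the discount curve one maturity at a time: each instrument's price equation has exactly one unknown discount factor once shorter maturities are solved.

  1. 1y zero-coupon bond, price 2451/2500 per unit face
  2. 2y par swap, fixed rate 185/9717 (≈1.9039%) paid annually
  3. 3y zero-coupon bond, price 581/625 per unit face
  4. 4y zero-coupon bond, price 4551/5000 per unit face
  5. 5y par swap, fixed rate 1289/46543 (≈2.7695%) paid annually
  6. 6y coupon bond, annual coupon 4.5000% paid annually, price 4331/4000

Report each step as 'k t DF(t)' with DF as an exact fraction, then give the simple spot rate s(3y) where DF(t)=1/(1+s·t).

1 1 2451/2500
2 2 963/1000
3 3 581/625
4 4 4551/5000
5 5 8711/10000
6 6 8357/10000
s(3y) = (1/(581/625) − 1)/(3) = 44/1743 ≈ 2.5244%

step 1 [1y] zero: DF = P = 2451/2500 ≈ 0.980400
step 2 [2y] swap r/1=185/9717: DF=(1 − 185/9717·(0.980400))/(1+185/9717) = 963/1000 ≈ 0.963000
step 3 [3y] zero: DF = P = 581/625 ≈ 0.929600
step 4 [4y] zero: DF = P = 4551/5000 ≈ 0.910200
step 5 [5y] swap r/1=1289/46543: DF=(1 − 1289/46543·(0.980400+0.963000+0.929600+0.910200))/(1+1289/46543) = 8711/10000 ≈ 0.871100
step 6 [6y] bond c/1=9/200: DF=(4331/4000 − 9/200·(0.980400+0.963000+0.929600+0.910200+0.871100))/(1+9/200) = 8357/10000 ≈ 0.835700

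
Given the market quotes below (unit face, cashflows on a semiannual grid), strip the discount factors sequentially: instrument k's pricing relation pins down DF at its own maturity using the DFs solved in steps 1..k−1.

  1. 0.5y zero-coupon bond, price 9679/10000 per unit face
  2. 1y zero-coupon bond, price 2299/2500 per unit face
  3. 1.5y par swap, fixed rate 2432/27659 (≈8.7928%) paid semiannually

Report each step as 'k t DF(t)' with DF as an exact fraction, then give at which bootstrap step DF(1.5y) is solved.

step 1 [0.5y] zero: DF = P = 9679/10000 ≈ 0.967900
step 2 [1y] zero: DF = P = 2299/2500 ≈ 0.919600
step 3 [1.5y] swap r/2=1216/27659: DF=(1 − 1216/27659·(0.967900+0.919600))/(1+1216/27659) = 549/625 ≈ 0.878400

1 1/2 9679/10000
2 1 2299/2500
3 3/2 549/625
DF(1.5y) is solved at step 3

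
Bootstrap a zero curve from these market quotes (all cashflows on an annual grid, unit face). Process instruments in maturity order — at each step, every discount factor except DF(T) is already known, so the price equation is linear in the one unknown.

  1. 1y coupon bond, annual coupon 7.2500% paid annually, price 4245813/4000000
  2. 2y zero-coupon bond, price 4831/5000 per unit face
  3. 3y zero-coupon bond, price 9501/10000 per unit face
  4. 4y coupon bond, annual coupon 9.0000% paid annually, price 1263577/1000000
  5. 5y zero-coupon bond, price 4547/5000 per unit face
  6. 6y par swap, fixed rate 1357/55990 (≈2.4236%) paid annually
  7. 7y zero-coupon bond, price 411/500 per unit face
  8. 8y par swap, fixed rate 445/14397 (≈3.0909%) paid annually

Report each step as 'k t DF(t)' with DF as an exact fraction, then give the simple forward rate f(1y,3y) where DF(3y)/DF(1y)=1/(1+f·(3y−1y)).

1 1 9897/10000
2 2 4831/5000
3 3 9501/10000
4 4 9193/10000
5 5 4547/5000
6 6 8643/10000
7 7 411/500
8 8 311/400
f(1y,3y) = ((9897/10000)/(9501/10000) − 1)/(2) = 66/3167 ≈ 2.0840%

step 1 [1y] bond c/1=29/400: DF=(4245813/4000000 − 29/400·(0))/(1+29/400) = 9897/10000 ≈ 0.989700
step 2 [2y] zero: DF = P = 4831/5000 ≈ 0.966200
step 3 [3y] zero: DF = P = 9501/10000 ≈ 0.950100
step 4 [4y] bond c/1=9/100: DF=(1263577/1000000 − 9/100·(0.989700+0.966200+0.950100))/(1+9/100) = 9193/10000 ≈ 0.919300
step 5 [5y] zero: DF = P = 4547/5000 ≈ 0.909400
step 6 [6y] swap r/1=1357/55990: DF=(1 − 1357/55990·(0.989700+0.966200+0.950100+0.919300+0.909400))/(1+1357/55990) = 8643/10000 ≈ 0.864300
step 7 [7y] zero: DF = P = 411/500 ≈ 0.822000
step 8 [8y] swap r/1=445/14397: DF=(1 − 445/14397·(0.989700+0.966200+0.950100+0.919300+0.909400+0.864300+0.822000))/(1+445/14397) = 311/400 ≈ 0.777500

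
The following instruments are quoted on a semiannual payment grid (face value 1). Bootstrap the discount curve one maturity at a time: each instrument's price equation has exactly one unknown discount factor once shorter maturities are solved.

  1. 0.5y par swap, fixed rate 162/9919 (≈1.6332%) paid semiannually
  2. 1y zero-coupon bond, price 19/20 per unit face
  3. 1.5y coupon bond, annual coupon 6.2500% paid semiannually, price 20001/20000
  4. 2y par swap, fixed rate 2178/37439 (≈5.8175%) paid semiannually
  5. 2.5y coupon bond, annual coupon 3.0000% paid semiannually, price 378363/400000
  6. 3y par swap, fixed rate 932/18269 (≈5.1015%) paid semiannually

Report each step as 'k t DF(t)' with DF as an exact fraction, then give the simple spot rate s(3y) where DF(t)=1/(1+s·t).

step 1 [0.5y] swap r/2=81/9919: DF=(1 − 81/9919·(0))/(1+81/9919) = 9919/10000 ≈ 0.991900
step 2 [1y] zero: DF = P = 19/20 ≈ 0.950000
step 3 [1.5y] bond c/2=1/32: DF=(20001/20000 − 1/32·(0.991900+0.950000))/(1+1/32) = 9109/10000 ≈ 0.910900
step 4 [2y] swap r/2=1089/37439: DF=(1 − 1089/37439·(0.991900+0.950000+0.910900))/(1+1089/37439) = 8911/10000 ≈ 0.891100
step 5 [2.5y] bond c/2=3/200: DF=(378363/400000 − 3/200·(0.991900+0.950000+0.910900+0.891100))/(1+3/200) = 4383/5000 ≈ 0.876600
step 6 [3y] swap r/2=466/18269: DF=(1 − 466/18269·(0.991900+0.950000+0.910900+0.891100+0.876600))/(1+466/18269) = 4301/5000 ≈ 0.860200

1 1/2 9919/10000
2 1 19/20
3 3/2 9109/10000
4 2 8911/10000
5 5/2 4383/5000
6 3 4301/5000
s(3y) = (1/(4301/5000) − 1)/(3) = 233/4301 ≈ 5.4173%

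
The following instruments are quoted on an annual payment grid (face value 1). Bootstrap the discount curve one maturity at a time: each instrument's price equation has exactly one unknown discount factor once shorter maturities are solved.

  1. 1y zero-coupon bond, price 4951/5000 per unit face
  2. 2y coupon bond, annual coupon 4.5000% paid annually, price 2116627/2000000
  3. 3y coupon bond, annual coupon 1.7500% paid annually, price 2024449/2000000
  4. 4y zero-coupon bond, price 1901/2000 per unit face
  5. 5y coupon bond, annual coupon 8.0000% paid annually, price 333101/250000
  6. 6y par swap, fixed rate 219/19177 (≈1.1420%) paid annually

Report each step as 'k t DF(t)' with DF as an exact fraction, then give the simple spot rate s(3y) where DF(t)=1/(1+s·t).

step 1 [1y] zero: DF = P = 4951/5000 ≈ 0.990200
step 2 [2y] bond c/1=9/200: DF=(2116627/2000000 − 9/200·(0.990200))/(1+9/200) = 9701/10000 ≈ 0.970100
step 3 [3y] bond c/1=7/400: DF=(2024449/2000000 − 7/400·(0.990200+0.970100))/(1+7/400) = 9611/10000 ≈ 0.961100
step 4 [4y] zero: DF = P = 1901/2000 ≈ 0.950500
step 5 [5y] bond c/1=2/25: DF=(333101/250000 − 2/25·(0.990200+0.970100+0.961100+0.950500))/(1+2/25) = 9469/10000 ≈ 0.946900
step 6 [6y] swap r/1=219/19177: DF=(1 − 219/19177·(0.990200+0.970100+0.961100+0.950500+0.946900))/(1+219/19177) = 9343/10000 ≈ 0.934300

1 1 4951/5000
2 2 9701/10000
3 3 9611/10000
4 4 1901/2000
5 5 9469/10000
6 6 9343/10000
s(3y) = (1/(9611/10000) − 1)/(3) = 389/28833 ≈ 1.3491%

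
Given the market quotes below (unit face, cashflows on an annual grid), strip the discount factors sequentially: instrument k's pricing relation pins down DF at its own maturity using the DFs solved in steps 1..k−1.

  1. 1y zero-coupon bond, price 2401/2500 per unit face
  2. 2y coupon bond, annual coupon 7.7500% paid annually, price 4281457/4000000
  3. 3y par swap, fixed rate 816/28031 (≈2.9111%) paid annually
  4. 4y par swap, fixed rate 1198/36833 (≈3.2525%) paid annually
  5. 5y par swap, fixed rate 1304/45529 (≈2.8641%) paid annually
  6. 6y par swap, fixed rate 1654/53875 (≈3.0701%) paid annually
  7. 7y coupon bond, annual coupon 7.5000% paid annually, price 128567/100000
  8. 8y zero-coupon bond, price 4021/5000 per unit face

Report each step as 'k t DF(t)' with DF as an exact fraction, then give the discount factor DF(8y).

step 1 [1y] zero: DF = P = 2401/2500 ≈ 0.960400
step 2 [2y] bond c/1=31/400: DF=(4281457/4000000 − 31/400·(0.960400))/(1+31/400) = 9243/10000 ≈ 0.924300
step 3 [3y] swap r/1=816/28031: DF=(1 − 816/28031·(0.960400+0.924300))/(1+816/28031) = 574/625 ≈ 0.918400
step 4 [4y] swap r/1=1198/36833: DF=(1 − 1198/36833·(0.960400+0.924300+0.918400))/(1+1198/36833) = 4401/5000 ≈ 0.880200
step 5 [5y] swap r/1=1304/45529: DF=(1 − 1304/45529·(0.960400+0.924300+0.918400+0.880200))/(1+1304/45529) = 1087/1250 ≈ 0.869600
step 6 [6y] swap r/1=1654/53875: DF=(1 − 1654/53875·(0.960400+0.924300+0.918400+0.880200+0.869600))/(1+1654/53875) = 4173/5000 ≈ 0.834600
step 7 [7y] bond c/1=3/40: DF=(128567/100000 − 3/40·(0.960400+0.924300+0.918400+0.880200+0.869600+0.834600))/(1+3/40) = 8201/10000 ≈ 0.820100
step 8 [8y] zero: DF = P = 4021/5000 ≈ 0.804200

1 1 2401/2500
2 2 9243/10000
3 3 574/625
4 4 4401/5000
5 5 1087/1250
6 6 4173/5000
7 7 8201/10000
8 8 4021/5000
DF(8y) = 4021/5000 ≈ 0.804200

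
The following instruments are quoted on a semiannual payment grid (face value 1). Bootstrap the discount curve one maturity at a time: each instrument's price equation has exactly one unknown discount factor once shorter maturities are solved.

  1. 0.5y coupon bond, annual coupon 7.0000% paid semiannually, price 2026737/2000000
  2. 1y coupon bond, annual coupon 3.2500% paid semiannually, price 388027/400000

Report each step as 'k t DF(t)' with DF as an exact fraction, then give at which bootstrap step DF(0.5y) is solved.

1 1/2 9791/10000
2 1 9389/10000
DF(0.5y) is solved at step 1

step 1 [0.5y] bond c/2=7/200: DF=(2026737/2000000 − 7/200·(0))/(1+7/200) = 9791/10000 ≈ 0.979100
step 2 [1y] bond c/2=13/800: DF=(388027/400000 − 13/800·(0.979100))/(1+13/800) = 9389/10000 ≈ 0.938900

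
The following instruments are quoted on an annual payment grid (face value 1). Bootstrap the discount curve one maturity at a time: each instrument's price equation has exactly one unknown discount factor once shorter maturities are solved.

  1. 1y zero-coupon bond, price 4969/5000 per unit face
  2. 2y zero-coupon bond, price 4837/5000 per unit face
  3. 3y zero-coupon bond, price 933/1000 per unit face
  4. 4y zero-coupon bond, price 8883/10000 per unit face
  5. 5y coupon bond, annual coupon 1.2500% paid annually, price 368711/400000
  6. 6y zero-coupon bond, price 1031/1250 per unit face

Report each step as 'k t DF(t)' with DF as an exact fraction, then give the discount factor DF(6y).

1 1 4969/5000
2 2 4837/5000
3 3 933/1000
4 4 8883/10000
5 5 8637/10000
6 6 1031/1250
DF(6y) = 1031/1250 ≈ 0.824800

step 1 [1y] zero: DF = P = 4969/5000 ≈ 0.993800
step 2 [2y] zero: DF = P = 4837/5000 ≈ 0.967400
step 3 [3y] zero: DF = P = 933/1000 ≈ 0.933000
step 4 [4y] zero: DF = P = 8883/10000 ≈ 0.888300
step 5 [5y] bond c/1=1/80: DF=(368711/400000 − 1/80·(0.993800+0.967400+0.933000+0.888300))/(1+1/80) = 8637/10000 ≈ 0.863700
step 6 [6y] zero: DF = P = 1031/1250 ≈ 0.824800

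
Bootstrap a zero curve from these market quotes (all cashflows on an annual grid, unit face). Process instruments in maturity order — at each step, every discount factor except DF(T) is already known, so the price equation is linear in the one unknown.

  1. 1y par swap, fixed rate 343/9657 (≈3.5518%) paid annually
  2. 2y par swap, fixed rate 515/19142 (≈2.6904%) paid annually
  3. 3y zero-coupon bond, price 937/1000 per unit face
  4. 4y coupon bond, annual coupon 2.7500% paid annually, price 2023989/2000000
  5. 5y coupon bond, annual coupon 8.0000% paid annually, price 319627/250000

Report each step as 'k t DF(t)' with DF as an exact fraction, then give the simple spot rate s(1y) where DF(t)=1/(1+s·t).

1 1 9657/10000
2 2 1897/2000
3 3 937/1000
4 4 4543/5000
5 5 9053/10000
s(1y) = (1/(9657/10000) − 1)/(1) = 343/9657 ≈ 3.5518%

step 1 [1y] swap r/1=343/9657: DF=(1 − 343/9657·(0))/(1+343/9657) = 9657/10000 ≈ 0.965700
step 2 [2y] swap r/1=515/19142: DF=(1 − 515/19142·(0.965700))/(1+515/19142) = 1897/2000 ≈ 0.948500
step 3 [3y] zero: DF = P = 937/1000 ≈ 0.937000
step 4 [4y] bond c/1=11/400: DF=(2023989/2000000 − 11/400·(0.965700+0.948500+0.937000))/(1+11/400) = 4543/5000 ≈ 0.908600
step 5 [5y] bond c/1=2/25: DF=(319627/250000 − 2/25·(0.965700+0.948500+0.937000+0.908600))/(1+2/25) = 9053/10000 ≈ 0.905300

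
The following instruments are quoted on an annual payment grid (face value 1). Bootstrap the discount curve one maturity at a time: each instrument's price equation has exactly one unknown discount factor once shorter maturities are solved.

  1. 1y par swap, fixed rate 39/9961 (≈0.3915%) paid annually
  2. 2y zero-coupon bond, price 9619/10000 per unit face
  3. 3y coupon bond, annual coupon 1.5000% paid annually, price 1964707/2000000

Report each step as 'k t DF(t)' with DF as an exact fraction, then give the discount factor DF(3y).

step 1 [1y] swap r/1=39/9961: DF=(1 − 39/9961·(0))/(1+39/9961) = 9961/10000 ≈ 0.996100
step 2 [2y] zero: DF = P = 9619/10000 ≈ 0.961900
step 3 [3y] bond c/1=3/200: DF=(1964707/2000000 − 3/200·(0.996100+0.961900))/(1+3/200) = 9389/10000 ≈ 0.938900

1 1 9961/10000
2 2 9619/10000
3 3 9389/10000
DF(3y) = 9389/10000 ≈ 0.938900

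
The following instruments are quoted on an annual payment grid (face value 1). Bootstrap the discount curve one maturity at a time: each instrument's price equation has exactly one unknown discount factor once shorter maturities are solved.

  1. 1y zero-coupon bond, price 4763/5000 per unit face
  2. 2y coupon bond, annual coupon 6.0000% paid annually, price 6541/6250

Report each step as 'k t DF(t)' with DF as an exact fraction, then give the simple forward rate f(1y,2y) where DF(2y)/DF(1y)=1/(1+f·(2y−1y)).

1 1 4763/5000
2 2 4667/5000
f(1y,2y) = ((4763/5000)/(4667/5000) − 1)/(1) = 96/4667 ≈ 2.0570%

step 1 [1y] zero: DF = P = 4763/5000 ≈ 0.952600
step 2 [2y] bond c/1=3/50: DF=(6541/6250 − 3/50·(0.952600))/(1+3/50) = 4667/5000 ≈ 0.933400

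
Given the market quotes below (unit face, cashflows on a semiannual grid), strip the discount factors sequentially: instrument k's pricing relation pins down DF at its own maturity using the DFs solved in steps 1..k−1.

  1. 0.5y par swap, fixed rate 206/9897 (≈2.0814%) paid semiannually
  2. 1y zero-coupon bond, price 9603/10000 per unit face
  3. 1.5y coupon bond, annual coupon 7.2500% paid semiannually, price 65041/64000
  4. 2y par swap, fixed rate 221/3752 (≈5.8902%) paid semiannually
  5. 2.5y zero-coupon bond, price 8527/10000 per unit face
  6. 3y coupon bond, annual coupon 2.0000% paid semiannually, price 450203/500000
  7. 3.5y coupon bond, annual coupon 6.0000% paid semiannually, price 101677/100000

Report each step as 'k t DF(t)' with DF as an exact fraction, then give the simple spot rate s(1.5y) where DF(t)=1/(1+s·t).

step 1 [0.5y] swap r/2=103/9897: DF=(1 − 103/9897·(0))/(1+103/9897) = 9897/10000 ≈ 0.989700
step 2 [1y] zero: DF = P = 9603/10000 ≈ 0.960300
step 3 [1.5y] bond c/2=29/800: DF=(65041/64000 − 29/800·(0.989700+0.960300))/(1+29/800) = 73/80 ≈ 0.912500
step 4 [2y] swap r/2=221/7504: DF=(1 − 221/7504·(0.989700+0.960300+0.912500))/(1+221/7504) = 1779/2000 ≈ 0.889500
step 5 [2.5y] zero: DF = P = 8527/10000 ≈ 0.852700
step 6 [3y] bond c/2=1/100: DF=(450203/500000 − 1/100·(0.989700+0.960300+0.912500+0.889500+0.852700))/(1+1/100) = 8459/10000 ≈ 0.845900
step 7 [3.5y] bond c/2=3/100: DF=(101677/100000 − 3/100·(0.989700+0.960300+0.912500+0.889500+0.852700+0.845900))/(1+3/100) = 2071/2500 ≈ 0.828400

1 1/2 9897/10000
2 1 9603/10000
3 3/2 73/80
4 2 1779/2000
5 5/2 8527/10000
6 3 8459/10000
7 7/2 2071/2500
s(1.5y) = (1/(73/80) − 1)/(3/2) = 14/219 ≈ 6.3927%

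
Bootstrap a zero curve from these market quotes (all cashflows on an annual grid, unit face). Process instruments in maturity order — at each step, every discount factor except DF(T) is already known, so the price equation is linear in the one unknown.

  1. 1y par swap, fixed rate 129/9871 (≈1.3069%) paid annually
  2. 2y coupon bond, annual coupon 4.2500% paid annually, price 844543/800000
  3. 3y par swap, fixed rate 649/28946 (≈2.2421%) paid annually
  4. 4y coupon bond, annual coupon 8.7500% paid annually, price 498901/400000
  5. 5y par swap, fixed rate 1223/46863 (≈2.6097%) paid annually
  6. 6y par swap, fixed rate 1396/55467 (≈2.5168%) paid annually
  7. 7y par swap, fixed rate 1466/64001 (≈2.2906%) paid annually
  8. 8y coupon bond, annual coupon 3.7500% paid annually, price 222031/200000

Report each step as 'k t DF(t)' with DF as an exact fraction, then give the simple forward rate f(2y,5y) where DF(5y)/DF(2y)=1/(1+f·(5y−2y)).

step 1 [1y] swap r/1=129/9871: DF=(1 − 129/9871·(0))/(1+129/9871) = 9871/10000 ≈ 0.987100
step 2 [2y] bond c/1=17/400: DF=(844543/800000 − 17/400·(0.987100))/(1+17/400) = 2431/2500 ≈ 0.972400
step 3 [3y] swap r/1=649/28946: DF=(1 − 649/28946·(0.987100+0.972400))/(1+649/28946) = 9351/10000 ≈ 0.935100
step 4 [4y] bond c/1=7/80: DF=(498901/400000 − 7/80·(0.987100+0.972400+0.935100))/(1+7/80) = 457/500 ≈ 0.914000
step 5 [5y] swap r/1=1223/46863: DF=(1 − 1223/46863·(0.987100+0.972400+0.935100+0.914000))/(1+1223/46863) = 8777/10000 ≈ 0.877700
step 6 [6y] swap r/1=1396/55467: DF=(1 − 1396/55467·(0.987100+0.972400+0.935100+0.914000+0.877700))/(1+1396/55467) = 2151/2500 ≈ 0.860400
step 7 [7y] swap r/1=1466/64001: DF=(1 − 1466/64001·(0.987100+0.972400+0.935100+0.914000+0.877700+0.860400))/(1+1466/64001) = 4267/5000 ≈ 0.853400
step 8 [8y] bond c/1=3/80: DF=(222031/200000 − 3/80·(0.987100+0.972400+0.935100+0.914000+0.877700+0.860400+0.853400))/(1+3/80) = 8387/10000 ≈ 0.838700

1 1 9871/10000
2 2 2431/2500
3 3 9351/10000
4 4 457/500
5 5 8777/10000
6 6 2151/2500
7 7 4267/5000
8 8 8387/10000
f(2y,5y) = ((2431/2500)/(8777/10000) − 1)/(3) = 947/26331 ≈ 3.5965%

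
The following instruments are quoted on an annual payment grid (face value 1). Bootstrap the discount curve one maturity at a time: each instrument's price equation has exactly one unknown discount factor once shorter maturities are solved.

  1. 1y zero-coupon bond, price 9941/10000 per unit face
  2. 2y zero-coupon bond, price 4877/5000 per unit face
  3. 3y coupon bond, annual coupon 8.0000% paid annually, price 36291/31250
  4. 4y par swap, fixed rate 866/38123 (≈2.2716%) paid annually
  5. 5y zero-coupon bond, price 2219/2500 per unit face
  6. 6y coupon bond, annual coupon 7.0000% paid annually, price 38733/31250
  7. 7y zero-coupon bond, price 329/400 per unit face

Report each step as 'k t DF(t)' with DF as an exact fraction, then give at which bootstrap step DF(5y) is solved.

1 1 9941/10000
2 2 4877/5000
3 3 4647/5000
4 4 4567/5000
5 5 2219/2500
6 6 8509/10000
7 7 329/400
DF(5y) is solved at step 5

step 1 [1y] zero: DF = P = 9941/10000 ≈ 0.994100
step 2 [2y] zero: DF = P = 4877/5000 ≈ 0.975400
step 3 [3y] bond c/1=2/25: DF=(36291/31250 − 2/25·(0.994100+0.975400))/(1+2/25) = 4647/5000 ≈ 0.929400
step 4 [4y] swap r/1=866/38123: DF=(1 − 866/38123·(0.994100+0.975400+0.929400))/(1+866/38123) = 4567/5000 ≈ 0.913400
step 5 [5y] zero: DF = P = 2219/2500 ≈ 0.887600
step 6 [6y] bond c/1=7/100: DF=(38733/31250 − 7/100·(0.994100+0.975400+0.929400+0.913400+0.887600))/(1+7/100) = 8509/10000 ≈ 0.850900
step 7 [7y] zero: DF = P = 329/400 ≈ 0.822500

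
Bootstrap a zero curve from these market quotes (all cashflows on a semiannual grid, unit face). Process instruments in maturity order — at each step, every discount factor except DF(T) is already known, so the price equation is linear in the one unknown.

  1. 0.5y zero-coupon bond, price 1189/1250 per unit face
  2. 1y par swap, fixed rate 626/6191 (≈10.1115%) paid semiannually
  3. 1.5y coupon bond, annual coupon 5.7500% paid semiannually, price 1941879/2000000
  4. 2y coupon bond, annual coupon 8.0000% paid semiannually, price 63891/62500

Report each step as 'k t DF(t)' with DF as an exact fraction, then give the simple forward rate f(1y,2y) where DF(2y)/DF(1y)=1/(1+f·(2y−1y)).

1 1/2 1189/1250
2 1 9061/10000
3 3/2 8919/10000
4 2 2193/2500
f(1y,2y) = ((9061/10000)/(2193/2500) − 1)/(1) = 17/516 ≈ 3.2946%

step 1 [0.5y] zero: DF = P = 1189/1250 ≈ 0.951200
step 2 [1y] swap r/2=313/6191: DF=(1 − 313/6191·(0.951200))/(1+313/6191) = 9061/10000 ≈ 0.906100
step 3 [1.5y] bond c/2=23/800: DF=(1941879/2000000 − 23/800·(0.951200+0.906100))/(1+23/800) = 8919/10000 ≈ 0.891900
step 4 [2y] bond c/2=1/25: DF=(63891/62500 − 1/25·(0.951200+0.906100+0.891900))/(1+1/25) = 2193/2500 ≈ 0.877200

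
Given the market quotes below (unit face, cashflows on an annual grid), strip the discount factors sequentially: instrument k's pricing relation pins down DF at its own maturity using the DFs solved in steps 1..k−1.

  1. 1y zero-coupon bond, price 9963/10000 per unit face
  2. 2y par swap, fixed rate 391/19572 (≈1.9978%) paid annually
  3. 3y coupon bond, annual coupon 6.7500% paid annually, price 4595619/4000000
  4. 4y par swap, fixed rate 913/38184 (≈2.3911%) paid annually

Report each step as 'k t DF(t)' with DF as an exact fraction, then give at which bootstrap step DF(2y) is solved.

step 1 [1y] zero: DF = P = 9963/10000 ≈ 0.996300
step 2 [2y] swap r/1=391/19572: DF=(1 − 391/19572·(0.996300))/(1+391/19572) = 9609/10000 ≈ 0.960900
step 3 [3y] bond c/1=27/400: DF=(4595619/4000000 − 27/400·(0.996300+0.960900))/(1+27/400) = 381/400 ≈ 0.952500
step 4 [4y] swap r/1=913/38184: DF=(1 − 913/38184·(0.996300+0.960900+0.952500))/(1+913/38184) = 9087/10000 ≈ 0.908700

1 1 9963/10000
2 2 9609/10000
3 3 381/400
4 4 9087/10000
DF(2y) is solved at step 2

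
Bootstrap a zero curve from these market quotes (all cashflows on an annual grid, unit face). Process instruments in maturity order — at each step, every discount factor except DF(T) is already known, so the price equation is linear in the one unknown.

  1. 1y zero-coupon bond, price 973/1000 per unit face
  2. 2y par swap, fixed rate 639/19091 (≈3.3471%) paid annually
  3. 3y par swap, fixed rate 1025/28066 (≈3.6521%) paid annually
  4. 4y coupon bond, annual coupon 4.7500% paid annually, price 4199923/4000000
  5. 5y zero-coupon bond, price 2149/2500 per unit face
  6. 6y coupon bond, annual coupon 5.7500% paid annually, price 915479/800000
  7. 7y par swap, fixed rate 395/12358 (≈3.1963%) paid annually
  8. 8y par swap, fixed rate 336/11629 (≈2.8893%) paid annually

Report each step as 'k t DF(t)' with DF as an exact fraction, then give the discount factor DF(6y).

step 1 [1y] zero: DF = P = 973/1000 ≈ 0.973000
step 2 [2y] swap r/1=639/19091: DF=(1 − 639/19091·(0.973000))/(1+639/19091) = 9361/10000 ≈ 0.936100
step 3 [3y] swap r/1=1025/28066: DF=(1 − 1025/28066·(0.973000+0.936100))/(1+1025/28066) = 359/400 ≈ 0.897500
step 4 [4y] bond c/1=19/400: DF=(4199923/4000000 − 19/400·(0.973000+0.936100+0.897500))/(1+19/400) = 8751/10000 ≈ 0.875100
step 5 [5y] zero: DF = P = 2149/2500 ≈ 0.859600
step 6 [6y] bond c/1=23/400: DF=(915479/800000 − 23/400·(0.973000+0.936100+0.897500+0.875100+0.859600))/(1+23/400) = 522/625 ≈ 0.835200
step 7 [7y] swap r/1=395/12358: DF=(1 − 395/12358·(0.973000+0.936100+0.897500+0.875100+0.859600+0.835200))/(1+395/12358) = 321/400 ≈ 0.802500
step 8 [8y] swap r/1=336/11629: DF=(1 − 336/11629·(0.973000+0.936100+0.897500+0.875100+0.859600+0.835200+0.802500))/(1+336/11629) = 499/625 ≈ 0.798400

1 1 973/1000
2 2 9361/10000
3 3 359/400
4 4 8751/10000
5 5 2149/2500
6 6 522/625
7 7 321/400
8 8 499/625
DF(6y) = 522/625 ≈ 0.835200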